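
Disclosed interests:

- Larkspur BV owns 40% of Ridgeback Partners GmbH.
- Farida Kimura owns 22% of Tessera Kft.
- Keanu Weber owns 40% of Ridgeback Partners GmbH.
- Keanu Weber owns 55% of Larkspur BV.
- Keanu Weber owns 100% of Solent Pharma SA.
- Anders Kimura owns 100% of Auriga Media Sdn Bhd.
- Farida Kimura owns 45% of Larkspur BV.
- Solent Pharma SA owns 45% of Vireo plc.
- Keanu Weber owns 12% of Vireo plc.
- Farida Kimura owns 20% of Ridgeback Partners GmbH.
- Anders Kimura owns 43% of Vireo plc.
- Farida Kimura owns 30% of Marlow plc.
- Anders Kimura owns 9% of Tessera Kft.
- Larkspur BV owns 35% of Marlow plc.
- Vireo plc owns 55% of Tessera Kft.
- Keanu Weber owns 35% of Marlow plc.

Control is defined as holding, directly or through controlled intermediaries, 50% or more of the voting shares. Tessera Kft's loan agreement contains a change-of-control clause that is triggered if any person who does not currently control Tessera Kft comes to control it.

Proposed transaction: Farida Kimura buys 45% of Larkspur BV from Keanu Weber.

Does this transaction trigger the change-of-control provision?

No

The purchase adds only to Farida's holdings (Keanu's stake shrinks), so Farida is the only person who could newly come to control Tessera.
Farida's largest direct stake is 45% in Larkspur, which does not meet the threshold, so Farida controls no company.
In Tessera, Farida's side holds only 22%, not ≥ 50%.
So before the transaction, Farida does not control Tessera.
After the purchase, Farida's direct stake in Larkspur rises to 45% + 45% = 90%, and Keanu's stake falls to 10%.
Farida holds 90% of Larkspur, so Farida controls Larkspur.
Farida and Larkspur together hold 20% + 40% = 60% of Ridgeback, so Farida controls Ridgeback.
Larkspur and Farida together hold 35% + 30% = 65% of Marlow, so Farida controls Marlow.
After the transaction, Farida's side holds 22% of Tessera, not ≥ 50%, so Farida still does not control Tessera.
No new person acquires control, so the clause is not triggered.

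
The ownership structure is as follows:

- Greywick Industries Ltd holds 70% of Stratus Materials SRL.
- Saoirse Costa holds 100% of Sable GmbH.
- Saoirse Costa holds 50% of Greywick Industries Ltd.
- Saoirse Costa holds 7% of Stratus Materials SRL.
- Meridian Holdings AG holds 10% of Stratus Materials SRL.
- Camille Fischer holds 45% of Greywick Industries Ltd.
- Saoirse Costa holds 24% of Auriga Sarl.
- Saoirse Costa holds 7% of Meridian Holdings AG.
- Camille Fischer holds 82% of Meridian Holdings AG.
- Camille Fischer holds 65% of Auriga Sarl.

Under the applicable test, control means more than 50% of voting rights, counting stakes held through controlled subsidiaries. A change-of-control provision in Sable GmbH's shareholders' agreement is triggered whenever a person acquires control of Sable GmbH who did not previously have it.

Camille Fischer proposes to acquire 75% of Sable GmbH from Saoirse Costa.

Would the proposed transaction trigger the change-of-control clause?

Yes

The purchase adds only to Camille's holdings (Saoirse's stake shrinks), so Camille is the only person who could newly come to control Sable.
Camille holds 82% of Meridian, so Camille controls Meridian.
Camille holds 65% of Auriga, so Camille controls Auriga.
Neither Camille nor any entity Camille controls holds any voting interest in Sable.
So before the transaction, Camille does not control Sable.
After the purchase, Camille holds 75% of Sable directly, and Saoirse's stake falls to 25%.
Camille holds 75% of Sable, so Camille controls Sable.
Camille did not control Sable before and does after, so the clause is triggered.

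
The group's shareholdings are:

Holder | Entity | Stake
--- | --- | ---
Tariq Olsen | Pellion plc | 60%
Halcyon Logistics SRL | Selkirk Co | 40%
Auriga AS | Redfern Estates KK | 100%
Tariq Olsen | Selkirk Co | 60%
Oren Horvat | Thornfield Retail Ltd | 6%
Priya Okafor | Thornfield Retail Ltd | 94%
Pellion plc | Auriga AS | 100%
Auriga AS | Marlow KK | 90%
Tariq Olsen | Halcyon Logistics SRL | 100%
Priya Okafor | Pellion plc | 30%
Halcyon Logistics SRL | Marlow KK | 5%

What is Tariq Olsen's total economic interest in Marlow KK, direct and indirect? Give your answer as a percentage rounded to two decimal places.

59.00%

Tariq reaches Marlow along 2 paths.
Via Pellion → Auriga: 60% × 100% × 90% = 54%.
Via Halcyon: 100% × 5% = 5%.
Total: 54% + 5% = 59%.
Rounded: 59.00%.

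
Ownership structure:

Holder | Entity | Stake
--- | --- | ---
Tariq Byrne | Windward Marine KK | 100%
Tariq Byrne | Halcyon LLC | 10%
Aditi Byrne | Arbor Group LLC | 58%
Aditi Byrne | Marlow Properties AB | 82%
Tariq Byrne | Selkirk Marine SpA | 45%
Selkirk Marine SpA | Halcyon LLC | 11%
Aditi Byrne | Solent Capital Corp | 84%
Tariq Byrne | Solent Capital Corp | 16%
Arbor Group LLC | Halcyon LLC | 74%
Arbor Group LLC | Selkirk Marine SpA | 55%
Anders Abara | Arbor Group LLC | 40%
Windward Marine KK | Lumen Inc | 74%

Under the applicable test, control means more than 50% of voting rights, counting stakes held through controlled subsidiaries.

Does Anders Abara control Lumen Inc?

No

Anders's largest direct stake is 40% in Arbor, which does not meet the threshold, so Anders controls no company.
Neither Anders nor any entity Anders controls holds any voting interest in Lumen.
So Anders does not control Lumen.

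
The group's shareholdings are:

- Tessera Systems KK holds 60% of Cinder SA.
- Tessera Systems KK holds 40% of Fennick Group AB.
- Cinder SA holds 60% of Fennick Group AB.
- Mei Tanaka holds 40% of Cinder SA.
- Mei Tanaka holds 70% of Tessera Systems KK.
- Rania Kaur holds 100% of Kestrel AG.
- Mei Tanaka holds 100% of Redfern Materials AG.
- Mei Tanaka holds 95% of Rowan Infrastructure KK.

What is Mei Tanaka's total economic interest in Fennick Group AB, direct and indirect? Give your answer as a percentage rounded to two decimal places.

Mei reaches Fennick along 3 paths.
Via Tessera: 70% × 40% = 28%.
Via Tessera → Cinder: 70% × 60% × 60% = 25.2%.
Via Cinder: 40% × 60% = 24%.
Total: 28% + 25.2% + 24% = 77.2%.
Rounded: 77.20%.

77.20%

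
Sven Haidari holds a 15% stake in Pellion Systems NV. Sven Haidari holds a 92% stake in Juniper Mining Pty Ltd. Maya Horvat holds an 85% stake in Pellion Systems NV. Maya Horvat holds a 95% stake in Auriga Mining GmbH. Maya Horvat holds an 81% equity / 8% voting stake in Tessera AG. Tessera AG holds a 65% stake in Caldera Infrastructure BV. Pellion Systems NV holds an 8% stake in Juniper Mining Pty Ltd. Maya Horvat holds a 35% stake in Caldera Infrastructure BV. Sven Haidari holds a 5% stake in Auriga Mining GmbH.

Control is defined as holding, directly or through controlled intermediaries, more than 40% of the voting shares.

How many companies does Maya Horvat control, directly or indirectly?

Maya holds 95% of Auriga, so Maya controls Auriga.
Maya holds 85% of Pellion, so Maya controls Pellion.
No other company's threshold is met.
Maya controls 2 companies.

2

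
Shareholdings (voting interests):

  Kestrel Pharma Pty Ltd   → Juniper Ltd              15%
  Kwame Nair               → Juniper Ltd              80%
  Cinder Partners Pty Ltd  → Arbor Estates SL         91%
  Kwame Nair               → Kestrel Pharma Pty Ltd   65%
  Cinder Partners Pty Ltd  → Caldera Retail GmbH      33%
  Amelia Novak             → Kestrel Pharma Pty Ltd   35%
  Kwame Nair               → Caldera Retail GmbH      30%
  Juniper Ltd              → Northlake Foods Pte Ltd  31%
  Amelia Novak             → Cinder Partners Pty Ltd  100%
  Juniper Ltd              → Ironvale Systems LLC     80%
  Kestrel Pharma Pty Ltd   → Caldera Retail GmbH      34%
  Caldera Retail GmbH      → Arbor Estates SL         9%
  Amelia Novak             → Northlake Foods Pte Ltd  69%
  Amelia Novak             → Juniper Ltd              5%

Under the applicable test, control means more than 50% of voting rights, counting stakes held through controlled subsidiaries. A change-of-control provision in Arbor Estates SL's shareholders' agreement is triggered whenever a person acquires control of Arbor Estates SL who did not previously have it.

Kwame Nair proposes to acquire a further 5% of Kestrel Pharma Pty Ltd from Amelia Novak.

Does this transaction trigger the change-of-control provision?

The purchase adds only to Kwame's holdings (Amelia's stake shrinks), so Kwame is the only person who could newly come to control Arbor.
Kwame holds 65% of Kestrel, so Kwame controls Kestrel.
Kwame and Kestrel together hold 30% + 34% = 64% of Caldera, so Kwame controls Caldera.
Kwame and Kestrel together hold 80% + 15% = 95% of Juniper, so Kwame controls Juniper.
Juniper holds 80% of Ironvale, so Kwame controls Ironvale.
In Arbor, Kwame's side holds only 9%, not > 50%.
So before the transaction, Kwame does not control Arbor.
After the purchase, Kwame's direct stake in Kestrel rises to 65% + 5% = 70%, and Amelia's stake falls to 30%.
Kwame holds 70% of Kestrel, so Kwame controls Kestrel.
After the transaction, Kwame's side holds 9% of Arbor, not > 50%, so Kwame still does not control Arbor.
No new person acquires control, so the clause is not triggered.

No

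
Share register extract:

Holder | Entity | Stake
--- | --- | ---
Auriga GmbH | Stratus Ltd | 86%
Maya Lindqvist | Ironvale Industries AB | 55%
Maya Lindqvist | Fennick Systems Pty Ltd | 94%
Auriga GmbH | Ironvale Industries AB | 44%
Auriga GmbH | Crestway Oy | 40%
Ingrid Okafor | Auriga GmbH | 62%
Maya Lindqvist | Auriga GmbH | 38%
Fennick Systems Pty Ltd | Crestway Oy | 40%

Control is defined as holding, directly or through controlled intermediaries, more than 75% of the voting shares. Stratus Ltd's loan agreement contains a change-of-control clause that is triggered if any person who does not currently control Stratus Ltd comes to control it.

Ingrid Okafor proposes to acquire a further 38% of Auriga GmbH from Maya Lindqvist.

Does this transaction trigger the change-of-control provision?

The purchase adds only to Ingrid's holdings (Maya's stake shrinks), so Ingrid is the only person who could newly come to control Stratus.
Ingrid's largest direct stake is 62% in Auriga, which does not meet the threshold, so Ingrid controls no company.
Neither Ingrid nor any entity Ingrid controls holds any voting interest in Stratus.
So before the transaction, Ingrid does not control Stratus.
After the purchase, Ingrid's direct stake in Auriga rises to 62% + 38% = 100%, and Maya's stake falls to 0%.
Ingrid holds 100% of Auriga, so Ingrid controls Auriga.
Auriga holds 86% of Stratus, so Ingrid controls Stratus.
Ingrid did not control Stratus before and does after, so the clause is triggered.

Yes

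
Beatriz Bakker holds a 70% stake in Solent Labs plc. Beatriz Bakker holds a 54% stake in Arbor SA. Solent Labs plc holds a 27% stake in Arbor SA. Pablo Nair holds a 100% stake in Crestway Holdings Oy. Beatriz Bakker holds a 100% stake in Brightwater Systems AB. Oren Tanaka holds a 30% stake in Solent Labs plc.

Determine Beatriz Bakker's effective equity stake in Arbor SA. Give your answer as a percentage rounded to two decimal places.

Beatriz reaches Arbor along 2 paths.
Direct stake: 54% = 54%.
Via Solent: 70% × 27% = 18.9%.
Total: 54% + 18.9% = 72.9%.
Rounded: 72.90%.

72.90%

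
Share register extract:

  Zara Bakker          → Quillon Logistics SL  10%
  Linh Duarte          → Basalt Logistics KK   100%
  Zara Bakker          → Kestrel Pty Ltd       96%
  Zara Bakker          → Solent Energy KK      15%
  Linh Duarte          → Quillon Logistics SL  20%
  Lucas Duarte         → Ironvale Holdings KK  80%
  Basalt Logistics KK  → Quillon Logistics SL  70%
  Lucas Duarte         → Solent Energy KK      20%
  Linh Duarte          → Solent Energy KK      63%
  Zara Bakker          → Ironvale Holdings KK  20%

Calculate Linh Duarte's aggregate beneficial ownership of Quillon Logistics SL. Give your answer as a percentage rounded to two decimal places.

Linh reaches Quillon along 2 paths.
Via Basalt: 100% × 70% = 70%.
Direct stake: 20% = 20%.
Total: 70% + 20% = 90%.
Rounded: 90.00%.

90.00%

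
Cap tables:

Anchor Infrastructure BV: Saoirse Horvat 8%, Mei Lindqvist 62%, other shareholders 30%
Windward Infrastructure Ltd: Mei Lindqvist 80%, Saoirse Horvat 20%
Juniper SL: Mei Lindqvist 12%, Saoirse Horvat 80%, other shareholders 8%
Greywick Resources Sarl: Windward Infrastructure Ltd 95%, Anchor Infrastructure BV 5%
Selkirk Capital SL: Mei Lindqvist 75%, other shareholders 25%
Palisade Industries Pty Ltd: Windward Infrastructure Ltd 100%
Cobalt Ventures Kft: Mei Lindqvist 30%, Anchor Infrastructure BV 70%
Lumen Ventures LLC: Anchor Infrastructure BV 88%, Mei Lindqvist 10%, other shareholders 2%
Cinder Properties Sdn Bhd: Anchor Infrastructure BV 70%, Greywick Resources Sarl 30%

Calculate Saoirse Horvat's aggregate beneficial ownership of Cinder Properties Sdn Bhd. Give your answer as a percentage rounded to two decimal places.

Saoirse reaches Cinder along 3 paths.
Via Anchor: 8% × 70% = 5.6%.
Via Windward → Greywick: 20% × 95% × 30% = 5.7%.
Via Anchor → Greywick: 8% × 5% × 30% = 0.12%.
Total: 5.6% + 5.7% + 0.12% = 11.42%.

11.42%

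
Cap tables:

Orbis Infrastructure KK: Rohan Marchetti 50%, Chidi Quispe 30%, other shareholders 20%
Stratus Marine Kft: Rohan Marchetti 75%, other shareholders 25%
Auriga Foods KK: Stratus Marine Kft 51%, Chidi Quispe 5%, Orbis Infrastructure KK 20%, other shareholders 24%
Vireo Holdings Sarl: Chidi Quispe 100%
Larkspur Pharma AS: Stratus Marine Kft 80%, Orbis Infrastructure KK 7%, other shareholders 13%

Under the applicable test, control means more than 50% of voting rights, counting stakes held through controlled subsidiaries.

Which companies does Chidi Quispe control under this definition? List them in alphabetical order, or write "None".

Chidi holds 100% of Vireo, so Chidi controls Vireo.
No other company's threshold is met.

Vireo Holdings Sarl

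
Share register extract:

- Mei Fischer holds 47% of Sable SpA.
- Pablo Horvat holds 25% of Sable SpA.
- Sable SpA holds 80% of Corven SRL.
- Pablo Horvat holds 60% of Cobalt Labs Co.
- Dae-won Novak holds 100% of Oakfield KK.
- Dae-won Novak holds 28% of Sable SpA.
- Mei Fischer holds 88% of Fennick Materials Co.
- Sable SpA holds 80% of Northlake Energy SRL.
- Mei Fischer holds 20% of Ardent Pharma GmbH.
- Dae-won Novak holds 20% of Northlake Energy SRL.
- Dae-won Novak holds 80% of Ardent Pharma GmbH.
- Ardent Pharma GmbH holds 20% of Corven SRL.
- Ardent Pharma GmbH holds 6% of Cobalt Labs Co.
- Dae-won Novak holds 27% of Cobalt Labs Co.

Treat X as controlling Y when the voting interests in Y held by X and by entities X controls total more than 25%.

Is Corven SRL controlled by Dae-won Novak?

Yes

Dae-won holds 28% of Sable, so Dae-won controls Sable.
Dae-won holds 80% of Ardent, so Dae-won controls Ardent.
Sable and Ardent together hold 80% + 20% = 100% of Corven, so Dae-won controls Corven.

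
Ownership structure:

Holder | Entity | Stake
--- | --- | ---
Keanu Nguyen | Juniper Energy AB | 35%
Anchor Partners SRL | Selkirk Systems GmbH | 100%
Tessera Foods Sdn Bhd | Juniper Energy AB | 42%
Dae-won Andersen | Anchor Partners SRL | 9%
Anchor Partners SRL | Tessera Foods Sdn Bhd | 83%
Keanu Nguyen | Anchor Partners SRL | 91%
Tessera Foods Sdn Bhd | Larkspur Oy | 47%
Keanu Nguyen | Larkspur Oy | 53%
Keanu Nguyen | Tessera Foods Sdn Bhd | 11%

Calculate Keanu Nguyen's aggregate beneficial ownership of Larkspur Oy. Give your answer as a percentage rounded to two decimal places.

Keanu reaches Larkspur along 3 paths.
Direct stake: 53% = 53%.
Via Tessera: 11% × 47% = 5.17%.
Via Anchor → Tessera: 91% × 83% × 47% = 35.4991%.
Total: 53% + 5.17% + 35.4991% = 93.6691%.
Rounded: 93.67%.

93.67%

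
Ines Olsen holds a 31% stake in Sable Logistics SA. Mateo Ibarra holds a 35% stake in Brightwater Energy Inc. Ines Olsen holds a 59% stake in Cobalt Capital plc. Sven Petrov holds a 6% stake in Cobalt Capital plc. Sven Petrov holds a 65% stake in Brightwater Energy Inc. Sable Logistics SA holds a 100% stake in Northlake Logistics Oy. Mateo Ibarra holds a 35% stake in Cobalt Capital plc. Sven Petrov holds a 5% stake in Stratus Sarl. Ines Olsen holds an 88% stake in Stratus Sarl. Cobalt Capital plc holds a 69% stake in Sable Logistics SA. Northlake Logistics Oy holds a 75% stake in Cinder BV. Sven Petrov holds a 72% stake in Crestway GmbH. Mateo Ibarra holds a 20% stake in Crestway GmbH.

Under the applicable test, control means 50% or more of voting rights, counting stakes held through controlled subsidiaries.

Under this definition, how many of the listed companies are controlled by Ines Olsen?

5

Ines holds 59% of Cobalt, so Ines controls Cobalt.
Ines holds 88% of Stratus, so Ines controls Stratus.
Cobalt and Ines together hold 69% + 31% = 100% of Sable, so Ines controls Sable.
Sable holds 100% of Northlake, so Ines controls Northlake.
Northlake holds 75% of Cinder, so Ines controls Cinder.
No other company's threshold is met.
Ines controls 5 companies.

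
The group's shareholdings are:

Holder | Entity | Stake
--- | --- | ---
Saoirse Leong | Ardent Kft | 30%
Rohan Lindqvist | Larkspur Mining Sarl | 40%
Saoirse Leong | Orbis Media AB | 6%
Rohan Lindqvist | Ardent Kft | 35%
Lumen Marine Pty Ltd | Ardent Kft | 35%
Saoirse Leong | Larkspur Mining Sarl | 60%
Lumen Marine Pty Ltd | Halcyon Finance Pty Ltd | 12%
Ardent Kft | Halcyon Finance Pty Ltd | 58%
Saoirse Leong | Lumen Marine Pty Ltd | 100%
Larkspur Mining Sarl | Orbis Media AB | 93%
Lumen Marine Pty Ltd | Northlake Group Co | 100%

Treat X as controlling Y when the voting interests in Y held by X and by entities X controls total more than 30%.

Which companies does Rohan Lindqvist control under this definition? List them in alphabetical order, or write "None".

Ardent Kft, Halcyon Finance Pty Ltd, Larkspur Mining Sarl, Orbis Media AB

Rohan holds 40% of Larkspur, so Rohan controls Larkspur.
Larkspur holds 93% of Orbis, so Rohan controls Orbis.
Rohan holds 35% of Ardent, so Rohan controls Ardent.
Ardent holds 58% of Halcyon, so Rohan controls Halcyon.
No other company's threshold is met.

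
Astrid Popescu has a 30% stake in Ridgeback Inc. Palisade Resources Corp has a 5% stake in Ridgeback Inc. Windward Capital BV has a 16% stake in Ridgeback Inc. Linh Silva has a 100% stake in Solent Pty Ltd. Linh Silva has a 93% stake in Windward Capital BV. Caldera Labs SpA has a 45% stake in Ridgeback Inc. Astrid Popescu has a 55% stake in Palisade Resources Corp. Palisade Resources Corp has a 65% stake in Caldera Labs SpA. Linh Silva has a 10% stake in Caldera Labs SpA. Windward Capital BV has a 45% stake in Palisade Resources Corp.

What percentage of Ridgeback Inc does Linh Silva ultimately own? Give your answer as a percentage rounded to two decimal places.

33.71%

Linh reaches Ridgeback along 4 paths.
Via Windward → Palisade: 93% × 45% × 5% = 2.0925%.
Via Caldera: 10% × 45% = 4.5%.
Via Windward → Palisade → Caldera: 93% × 45% × 65% × 45% = 12.241125%.
Via Windward: 93% × 16% = 14.88%.
Total: 2.0925% + 4.5% + 12.241125% + 14.88% = 33.713625%.
Rounded: 33.71%.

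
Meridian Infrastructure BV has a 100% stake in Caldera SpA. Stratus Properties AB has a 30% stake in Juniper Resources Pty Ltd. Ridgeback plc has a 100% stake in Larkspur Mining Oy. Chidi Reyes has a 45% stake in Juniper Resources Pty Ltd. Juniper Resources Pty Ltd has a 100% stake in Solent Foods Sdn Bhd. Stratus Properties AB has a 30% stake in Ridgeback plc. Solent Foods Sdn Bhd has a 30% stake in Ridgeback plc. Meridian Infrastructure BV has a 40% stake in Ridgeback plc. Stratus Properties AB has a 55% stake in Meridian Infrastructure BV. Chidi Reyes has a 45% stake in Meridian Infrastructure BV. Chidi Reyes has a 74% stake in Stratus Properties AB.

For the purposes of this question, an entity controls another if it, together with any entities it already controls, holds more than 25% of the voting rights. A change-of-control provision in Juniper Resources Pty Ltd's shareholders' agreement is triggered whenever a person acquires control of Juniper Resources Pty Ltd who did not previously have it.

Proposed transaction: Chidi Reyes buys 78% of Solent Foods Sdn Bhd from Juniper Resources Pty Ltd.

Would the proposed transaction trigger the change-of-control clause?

The purchase adds only to Chidi's holdings (Juniper's stake shrinks), so Chidi is the only person who could newly come to control Juniper.
Chidi holds 74% of Stratus, so Chidi controls Stratus.
Stratus and Chidi together hold 30% + 45% = 75% of Juniper, so Chidi controls Juniper.
So Chidi already controls Juniper before the transaction.
After the purchase, Chidi holds 78% of Solent directly, and Juniper's stake falls to 22%.
Chidi controlled Juniper already, so this is not a new person acquiring control; every other person's position is unchanged or reduced.
No new person acquires control, so the clause is not triggered.

No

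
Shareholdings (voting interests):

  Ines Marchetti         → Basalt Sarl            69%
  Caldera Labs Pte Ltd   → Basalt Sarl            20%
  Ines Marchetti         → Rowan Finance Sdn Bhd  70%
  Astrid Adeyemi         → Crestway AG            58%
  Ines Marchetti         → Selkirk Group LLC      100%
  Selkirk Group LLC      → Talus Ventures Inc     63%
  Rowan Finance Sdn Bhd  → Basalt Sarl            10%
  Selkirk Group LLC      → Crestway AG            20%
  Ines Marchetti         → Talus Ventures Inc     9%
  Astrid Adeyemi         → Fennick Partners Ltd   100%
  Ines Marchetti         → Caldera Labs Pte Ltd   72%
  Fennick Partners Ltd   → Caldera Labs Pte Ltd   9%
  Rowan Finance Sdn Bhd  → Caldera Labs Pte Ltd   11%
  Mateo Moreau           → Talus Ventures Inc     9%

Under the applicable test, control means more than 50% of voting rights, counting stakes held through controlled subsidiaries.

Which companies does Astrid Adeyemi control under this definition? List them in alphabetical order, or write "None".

Astrid holds 100% of Fennick, so Astrid controls Fennick.
Astrid holds 58% of Crestway, so Astrid controls Crestway.
No other company's threshold is met.

Crestway AG, Fennick Partners Ltd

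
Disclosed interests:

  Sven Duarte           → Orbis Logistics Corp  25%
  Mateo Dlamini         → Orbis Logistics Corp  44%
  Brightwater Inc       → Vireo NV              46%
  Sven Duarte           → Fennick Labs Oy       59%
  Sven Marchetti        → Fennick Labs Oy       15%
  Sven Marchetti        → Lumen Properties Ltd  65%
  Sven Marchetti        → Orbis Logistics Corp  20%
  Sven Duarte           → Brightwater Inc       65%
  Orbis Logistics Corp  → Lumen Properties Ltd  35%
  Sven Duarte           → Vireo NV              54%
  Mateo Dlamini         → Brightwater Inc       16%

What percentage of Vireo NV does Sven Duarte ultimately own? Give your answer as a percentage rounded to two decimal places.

83.90%

Sven Duarte reaches Vireo along 2 paths.
Via Brightwater: 65% × 46% = 29.9%.
Direct stake: 54% = 54%.
Total: 29.9% + 54% = 83.9%.
Rounded: 83.90%.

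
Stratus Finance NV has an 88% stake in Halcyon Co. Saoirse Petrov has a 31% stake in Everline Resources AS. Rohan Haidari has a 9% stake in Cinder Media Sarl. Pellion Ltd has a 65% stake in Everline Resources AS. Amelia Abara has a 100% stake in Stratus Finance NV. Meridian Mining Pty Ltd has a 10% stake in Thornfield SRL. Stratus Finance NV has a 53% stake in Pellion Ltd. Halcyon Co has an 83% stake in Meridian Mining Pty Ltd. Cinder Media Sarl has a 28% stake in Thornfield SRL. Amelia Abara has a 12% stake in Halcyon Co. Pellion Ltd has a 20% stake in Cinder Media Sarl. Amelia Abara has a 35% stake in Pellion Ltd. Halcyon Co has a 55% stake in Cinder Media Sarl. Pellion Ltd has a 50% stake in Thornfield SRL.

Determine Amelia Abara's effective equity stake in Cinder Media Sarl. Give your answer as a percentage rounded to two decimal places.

Amelia reaches Cinder along 4 paths.
Via Stratus → Pellion: 100% × 53% × 20% = 10.6%.
Via Pellion: 35% × 20% = 7%.
Via Halcyon: 12% × 55% = 6.6%.
Via Stratus → Halcyon: 100% × 88% × 55% = 48.4%.
Total: 10.6% + 7% + 6.6% + 48.4% = 72.6%.
Rounded: 72.60%.

72.60%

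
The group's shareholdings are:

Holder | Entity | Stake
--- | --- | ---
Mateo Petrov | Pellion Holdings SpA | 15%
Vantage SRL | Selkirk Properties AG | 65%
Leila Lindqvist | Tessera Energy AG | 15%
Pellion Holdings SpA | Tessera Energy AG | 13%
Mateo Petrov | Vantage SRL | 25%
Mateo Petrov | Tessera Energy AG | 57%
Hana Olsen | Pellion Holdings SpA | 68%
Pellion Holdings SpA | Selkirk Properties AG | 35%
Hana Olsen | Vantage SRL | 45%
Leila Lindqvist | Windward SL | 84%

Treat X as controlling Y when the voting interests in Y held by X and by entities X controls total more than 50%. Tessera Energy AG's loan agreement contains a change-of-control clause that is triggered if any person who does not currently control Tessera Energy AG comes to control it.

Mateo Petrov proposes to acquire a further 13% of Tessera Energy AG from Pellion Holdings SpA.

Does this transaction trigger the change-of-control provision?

The purchase adds only to Mateo's holdings (Pellion's stake shrinks), so Mateo is the only person who could newly come to control Tessera.
Mateo holds 57% of Tessera, so Mateo controls Tessera.
So Mateo already controls Tessera before the transaction.
After the purchase, Mateo's direct stake in Tessera rises to 57% + 13% = 70%, and Pellion's stake falls to 0%.
Mateo controlled Tessera already, so this is not a new person acquiring control; every other person's position is unchanged or reduced.
No new person acquires control, so the clause is not triggered.

No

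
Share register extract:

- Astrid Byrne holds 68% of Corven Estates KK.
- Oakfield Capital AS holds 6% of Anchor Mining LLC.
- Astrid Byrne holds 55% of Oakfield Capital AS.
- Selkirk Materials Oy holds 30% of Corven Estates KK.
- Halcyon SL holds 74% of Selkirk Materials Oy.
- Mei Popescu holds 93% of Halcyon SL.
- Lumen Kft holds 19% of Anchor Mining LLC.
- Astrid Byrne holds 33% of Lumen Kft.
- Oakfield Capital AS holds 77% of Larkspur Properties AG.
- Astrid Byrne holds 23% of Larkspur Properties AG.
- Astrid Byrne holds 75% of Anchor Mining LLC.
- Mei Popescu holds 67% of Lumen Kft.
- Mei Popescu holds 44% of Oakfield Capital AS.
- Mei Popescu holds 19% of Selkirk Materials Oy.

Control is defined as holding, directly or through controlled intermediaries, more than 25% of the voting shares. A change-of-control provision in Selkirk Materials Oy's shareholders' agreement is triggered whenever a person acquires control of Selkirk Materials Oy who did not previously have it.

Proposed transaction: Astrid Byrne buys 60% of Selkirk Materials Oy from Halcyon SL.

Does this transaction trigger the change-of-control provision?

Yes

The purchase adds only to Astrid's holdings (Halcyon's stake shrinks), so Astrid is the only person who could newly come to control Selkirk.
Astrid holds 33% of Lumen, so Astrid controls Lumen.
Astrid holds 55% of Oakfield, so Astrid controls Oakfield.
Astrid and Lumen and Oakfield together hold 75% + 19% + 6% = 100% of Anchor, so Astrid controls Anchor.
Astrid holds 68% of Corven, so Astrid controls Corven.
Oakfield and Astrid together hold 77% + 23% = 100% of Larkspur, so Astrid controls Larkspur.
Neither Astrid nor any entity Astrid controls holds any voting interest in Selkirk.
So before the transaction, Astrid does not control Selkirk.
After the purchase, Astrid holds 60% of Selkirk directly, and Halcyon's stake falls to 14%.
Astrid holds 60% of Selkirk, so Astrid controls Selkirk.
Astrid did not control Selkirk before and does after, so the clause is triggered.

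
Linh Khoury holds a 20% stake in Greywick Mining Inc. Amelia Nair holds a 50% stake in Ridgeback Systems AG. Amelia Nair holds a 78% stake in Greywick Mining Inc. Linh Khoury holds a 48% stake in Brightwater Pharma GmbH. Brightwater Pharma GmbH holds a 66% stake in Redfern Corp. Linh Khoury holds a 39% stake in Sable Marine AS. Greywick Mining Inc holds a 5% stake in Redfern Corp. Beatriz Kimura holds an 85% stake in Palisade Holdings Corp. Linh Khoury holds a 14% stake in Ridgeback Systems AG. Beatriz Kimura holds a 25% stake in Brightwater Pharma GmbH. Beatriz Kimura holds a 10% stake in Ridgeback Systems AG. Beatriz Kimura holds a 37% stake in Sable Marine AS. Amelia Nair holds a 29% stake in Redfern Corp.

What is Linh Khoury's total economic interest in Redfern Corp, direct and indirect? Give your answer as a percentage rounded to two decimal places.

32.68%

Linh reaches Redfern along 2 paths.
Via Greywick: 20% × 5% = 1%.
Via Brightwater: 48% × 66% = 31.68%.
Total: 1% + 31.68% = 32.68%.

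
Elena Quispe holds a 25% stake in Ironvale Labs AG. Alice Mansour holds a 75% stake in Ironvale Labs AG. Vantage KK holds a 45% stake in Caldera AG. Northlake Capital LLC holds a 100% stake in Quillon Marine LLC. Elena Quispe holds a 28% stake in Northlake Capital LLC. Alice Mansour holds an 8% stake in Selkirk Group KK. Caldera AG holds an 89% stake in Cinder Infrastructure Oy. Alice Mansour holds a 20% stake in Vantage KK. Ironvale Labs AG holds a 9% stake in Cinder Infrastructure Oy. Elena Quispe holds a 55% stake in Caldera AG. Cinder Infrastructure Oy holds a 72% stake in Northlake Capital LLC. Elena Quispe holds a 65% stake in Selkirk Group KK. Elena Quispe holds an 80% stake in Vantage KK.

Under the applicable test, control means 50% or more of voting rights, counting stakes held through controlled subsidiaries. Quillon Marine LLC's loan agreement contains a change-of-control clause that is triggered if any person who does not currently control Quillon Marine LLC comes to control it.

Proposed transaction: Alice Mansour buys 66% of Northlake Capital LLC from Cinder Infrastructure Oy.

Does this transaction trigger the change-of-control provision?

The purchase adds only to Alice's holdings (Cinder's stake shrinks), so Alice is the only person who could newly come to control Quillon.
Alice holds 75% of Ironvale, so Alice controls Ironvale.
Neither Alice nor any entity Alice controls holds any voting interest in Quillon.
So before the transaction, Alice does not control Quillon.
After the purchase, Alice holds 66% of Northlake directly, and Cinder's stake falls to 6%.
Alice holds 66% of Northlake, so Alice controls Northlake.
Northlake holds 100% of Quillon, so Alice controls Quillon.
Alice did not control Quillon before and does after, so the clause is triggered.

Yes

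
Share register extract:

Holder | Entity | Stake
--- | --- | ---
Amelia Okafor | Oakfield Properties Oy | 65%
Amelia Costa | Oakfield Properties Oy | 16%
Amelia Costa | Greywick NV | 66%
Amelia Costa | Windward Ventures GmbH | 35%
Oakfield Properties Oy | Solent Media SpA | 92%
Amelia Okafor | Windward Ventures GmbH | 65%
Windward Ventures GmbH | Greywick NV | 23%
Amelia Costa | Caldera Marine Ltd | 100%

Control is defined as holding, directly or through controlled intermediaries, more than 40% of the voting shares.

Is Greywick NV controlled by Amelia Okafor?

No

Amelia Okafor holds 65% of Windward, so Amelia Okafor controls Windward.
Amelia Okafor holds 65% of Oakfield, so Amelia Okafor controls Oakfield.
Oakfield holds 92% of Solent, so Amelia Okafor controls Solent.
In Greywick, Amelia Okafor's side holds only 23%, not > 40%.
So Amelia Okafor does not control Greywick.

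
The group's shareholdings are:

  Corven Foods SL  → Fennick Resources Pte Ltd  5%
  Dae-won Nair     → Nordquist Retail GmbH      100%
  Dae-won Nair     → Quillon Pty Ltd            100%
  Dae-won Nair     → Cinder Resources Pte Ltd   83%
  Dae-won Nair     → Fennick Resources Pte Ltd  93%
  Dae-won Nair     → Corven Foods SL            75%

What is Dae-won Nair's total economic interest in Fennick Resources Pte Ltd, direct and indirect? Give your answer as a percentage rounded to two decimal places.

Dae-won reaches Fennick along 2 paths.
Direct stake: 93% = 93%.
Via Corven: 75% × 5% = 3.75%.
Total: 93% + 3.75% = 96.75%.

96.75%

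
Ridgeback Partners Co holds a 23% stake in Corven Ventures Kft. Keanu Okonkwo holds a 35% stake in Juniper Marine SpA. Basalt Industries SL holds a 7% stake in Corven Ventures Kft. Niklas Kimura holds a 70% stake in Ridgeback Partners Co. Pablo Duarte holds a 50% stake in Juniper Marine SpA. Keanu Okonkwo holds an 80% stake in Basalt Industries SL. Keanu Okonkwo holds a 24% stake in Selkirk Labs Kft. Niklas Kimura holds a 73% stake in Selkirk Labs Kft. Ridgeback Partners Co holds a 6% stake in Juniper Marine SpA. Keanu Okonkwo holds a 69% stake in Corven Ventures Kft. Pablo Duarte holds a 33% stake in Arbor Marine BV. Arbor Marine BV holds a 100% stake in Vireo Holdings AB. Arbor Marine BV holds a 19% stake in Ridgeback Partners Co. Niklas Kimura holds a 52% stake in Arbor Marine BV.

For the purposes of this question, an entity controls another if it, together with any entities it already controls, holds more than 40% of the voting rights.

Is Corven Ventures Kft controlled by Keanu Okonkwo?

Yes

Keanu holds 80% of Basalt, so Keanu controls Basalt.
Basalt and Keanu together hold 7% + 69% = 76% of Corven, so Keanu controls Corven.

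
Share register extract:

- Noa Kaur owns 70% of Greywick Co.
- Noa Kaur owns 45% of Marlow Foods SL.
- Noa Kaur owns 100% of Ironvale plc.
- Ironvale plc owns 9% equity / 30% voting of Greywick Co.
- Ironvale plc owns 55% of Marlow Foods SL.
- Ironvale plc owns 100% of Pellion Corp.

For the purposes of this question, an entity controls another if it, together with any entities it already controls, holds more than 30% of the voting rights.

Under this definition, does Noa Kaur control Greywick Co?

Noa holds 100% of Ironvale, so Noa controls Ironvale.
Noa and Ironvale together hold 70% + 30% = 100% of Greywick, so Noa controls Greywick.

Yes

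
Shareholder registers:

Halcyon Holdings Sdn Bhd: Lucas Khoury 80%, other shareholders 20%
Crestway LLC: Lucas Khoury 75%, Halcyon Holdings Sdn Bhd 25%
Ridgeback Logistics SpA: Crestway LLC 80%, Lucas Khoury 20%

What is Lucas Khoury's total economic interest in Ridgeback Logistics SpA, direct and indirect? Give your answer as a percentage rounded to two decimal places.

96.00%

Lucas reaches Ridgeback along 3 paths.
Via Crestway: 75% × 80% = 60%.
Via Halcyon → Crestway: 80% × 25% × 80% = 16%.
Direct stake: 20% = 20%.
Total: 60% + 16% + 20% = 96%.
Rounded: 96.00%.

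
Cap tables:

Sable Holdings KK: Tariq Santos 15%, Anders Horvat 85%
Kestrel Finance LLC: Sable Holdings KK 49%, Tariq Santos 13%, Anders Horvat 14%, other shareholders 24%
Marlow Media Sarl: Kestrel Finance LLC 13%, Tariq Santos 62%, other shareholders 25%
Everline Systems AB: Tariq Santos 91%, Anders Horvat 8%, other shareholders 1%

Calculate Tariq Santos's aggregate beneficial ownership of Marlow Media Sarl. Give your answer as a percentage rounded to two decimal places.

Tariq reaches Marlow along 3 paths.
Via Sable → Kestrel: 15% × 49% × 13% = 0.9555%.
Via Kestrel: 13% × 13% = 1.69%.
Direct stake: 62% = 62%.
Total: 0.9555% + 1.69% + 62% = 64.6455%.
Rounded: 64.65%.

64.65%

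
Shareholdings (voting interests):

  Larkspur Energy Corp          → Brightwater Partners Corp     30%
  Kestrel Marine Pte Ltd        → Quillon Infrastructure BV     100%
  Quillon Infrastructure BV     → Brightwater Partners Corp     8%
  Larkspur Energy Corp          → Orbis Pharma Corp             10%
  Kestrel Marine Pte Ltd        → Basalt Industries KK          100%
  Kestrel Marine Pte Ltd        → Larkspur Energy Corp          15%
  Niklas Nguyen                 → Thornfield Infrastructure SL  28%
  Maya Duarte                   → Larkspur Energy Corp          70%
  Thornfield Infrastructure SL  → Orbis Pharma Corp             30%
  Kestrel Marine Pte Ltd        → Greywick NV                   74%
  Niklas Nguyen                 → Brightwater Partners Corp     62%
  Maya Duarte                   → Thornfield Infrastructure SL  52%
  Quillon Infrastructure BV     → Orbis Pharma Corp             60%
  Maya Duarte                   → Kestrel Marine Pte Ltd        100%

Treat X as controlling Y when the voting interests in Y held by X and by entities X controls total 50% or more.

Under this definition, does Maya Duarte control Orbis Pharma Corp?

Yes

Maya holds 52% of Thornfield, so Maya controls Thornfield.
Maya holds 100% of Kestrel, so Maya controls Kestrel.
Kestrel and Maya together hold 15% + 70% = 85% of Larkspur, so Maya controls Larkspur.
Kestrel holds 100% of Quillon, so Maya controls Quillon.
Larkspur and Thornfield and Quillon together hold 10% + 30% + 60% = 100% of Orbis, so Maya controls Orbis.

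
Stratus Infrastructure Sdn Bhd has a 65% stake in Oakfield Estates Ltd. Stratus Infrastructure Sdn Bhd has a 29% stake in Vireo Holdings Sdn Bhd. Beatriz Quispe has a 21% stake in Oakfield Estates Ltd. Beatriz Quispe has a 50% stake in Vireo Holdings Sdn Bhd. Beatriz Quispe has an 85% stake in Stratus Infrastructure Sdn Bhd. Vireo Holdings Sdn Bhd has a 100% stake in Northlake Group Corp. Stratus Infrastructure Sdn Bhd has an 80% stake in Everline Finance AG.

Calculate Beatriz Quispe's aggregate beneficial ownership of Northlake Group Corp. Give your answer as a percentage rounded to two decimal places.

Beatriz reaches Northlake along 2 paths.
Via Stratus → Vireo: 85% × 29% × 100% = 24.65%.
Via Vireo: 50% × 100% = 50%.
Total: 24.65% + 50% = 74.65%.

74.65%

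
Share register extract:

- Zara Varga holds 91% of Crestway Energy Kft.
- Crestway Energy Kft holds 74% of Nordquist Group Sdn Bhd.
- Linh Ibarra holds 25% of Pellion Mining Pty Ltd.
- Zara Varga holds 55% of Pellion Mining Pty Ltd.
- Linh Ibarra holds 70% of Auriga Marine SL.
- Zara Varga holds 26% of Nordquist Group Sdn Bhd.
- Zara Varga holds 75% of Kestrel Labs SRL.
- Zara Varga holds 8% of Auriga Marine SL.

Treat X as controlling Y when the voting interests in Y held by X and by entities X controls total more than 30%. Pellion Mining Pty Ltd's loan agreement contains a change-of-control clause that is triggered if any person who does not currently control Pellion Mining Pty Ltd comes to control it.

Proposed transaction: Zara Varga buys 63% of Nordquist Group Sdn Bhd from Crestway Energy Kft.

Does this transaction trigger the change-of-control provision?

No

The purchase adds only to Zara's holdings (Crestway's stake shrinks), so Zara is the only person who could newly come to control Pellion.
Zara holds 55% of Pellion, so Zara controls Pellion.
So Zara already controls Pellion before the transaction.
After the purchase, Zara's direct stake in Nordquist rises to 26% + 63% = 89%, and Crestway's stake falls to 11%.
Zara controlled Pellion already, so this is not a new person acquiring control; every other person's position is unchanged or reduced.
No new person acquires control, so the clause is not triggered.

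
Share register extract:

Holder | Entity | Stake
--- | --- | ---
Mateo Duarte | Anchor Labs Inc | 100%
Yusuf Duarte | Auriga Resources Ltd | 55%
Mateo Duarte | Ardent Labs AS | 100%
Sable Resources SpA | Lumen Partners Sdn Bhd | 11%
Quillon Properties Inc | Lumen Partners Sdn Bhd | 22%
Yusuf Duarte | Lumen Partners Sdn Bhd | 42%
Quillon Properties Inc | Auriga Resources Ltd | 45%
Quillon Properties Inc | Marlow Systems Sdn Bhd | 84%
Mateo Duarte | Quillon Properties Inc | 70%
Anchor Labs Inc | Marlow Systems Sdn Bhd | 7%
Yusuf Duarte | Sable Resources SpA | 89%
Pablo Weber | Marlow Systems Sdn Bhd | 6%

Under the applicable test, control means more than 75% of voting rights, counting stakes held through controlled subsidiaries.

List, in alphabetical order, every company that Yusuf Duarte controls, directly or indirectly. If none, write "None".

Yusuf holds 89% of Sable, so Yusuf controls Sable.
No other company's threshold is met.

Sable Resources SpA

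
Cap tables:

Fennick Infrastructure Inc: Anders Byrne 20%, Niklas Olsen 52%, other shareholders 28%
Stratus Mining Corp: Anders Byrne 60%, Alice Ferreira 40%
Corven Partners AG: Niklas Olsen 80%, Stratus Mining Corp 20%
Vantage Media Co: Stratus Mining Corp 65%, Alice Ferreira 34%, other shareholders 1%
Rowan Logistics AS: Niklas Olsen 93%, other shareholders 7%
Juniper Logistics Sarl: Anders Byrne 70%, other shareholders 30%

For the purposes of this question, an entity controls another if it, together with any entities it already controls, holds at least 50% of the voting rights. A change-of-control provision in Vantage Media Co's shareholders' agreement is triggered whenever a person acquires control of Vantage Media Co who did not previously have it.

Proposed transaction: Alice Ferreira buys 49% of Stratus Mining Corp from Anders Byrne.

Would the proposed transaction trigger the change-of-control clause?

The purchase adds only to Alice's holdings (Anders's stake shrinks), so Alice is the only person who could newly come to control Vantage.
Alice's largest direct stake is 40% in Stratus, which does not meet the threshold, so Alice controls no company.
In Vantage, Alice's side holds only 34%, not ≥ 50%.
So before the transaction, Alice does not control Vantage.
After the purchase, Alice's direct stake in Stratus rises to 40% + 49% = 89%, and Anders's stake falls to 11%.
Alice holds 89% of Stratus, so Alice controls Stratus.
Stratus and Alice together hold 65% + 34% = 99% of Vantage, so Alice controls Vantage.
Alice did not control Vantage before and does after, so the clause is triggered.

Yes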